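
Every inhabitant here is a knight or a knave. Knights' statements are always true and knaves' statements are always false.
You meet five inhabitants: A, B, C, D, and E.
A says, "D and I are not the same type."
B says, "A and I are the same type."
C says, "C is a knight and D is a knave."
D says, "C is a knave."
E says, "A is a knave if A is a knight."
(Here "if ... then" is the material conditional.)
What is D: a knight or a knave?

Consistent assignments: {A=knight, B=knight, C=knight, D=knave, E=knave}; {A=knight, B=knave, C=knight, D=knave, E=knave}
In every consistent assignment, D is a knave.

D is a knave.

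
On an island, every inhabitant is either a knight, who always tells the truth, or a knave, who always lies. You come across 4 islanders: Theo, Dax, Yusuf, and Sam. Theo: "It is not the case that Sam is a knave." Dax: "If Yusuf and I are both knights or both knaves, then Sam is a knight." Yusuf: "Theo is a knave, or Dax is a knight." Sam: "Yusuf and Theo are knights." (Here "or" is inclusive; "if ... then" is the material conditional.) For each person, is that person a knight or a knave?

Theo (knight): "it is not the case that Sam is a knave" — True. ✓
Since Dax is a knight, "if Yusuf and I are both knights or both knaves, then Sam is a knight" needs to be True, which holds.
As a knight, Yusuf's statement "Theo is a knave, or Dax is a knight" should be True; it is.
Since Sam is a knight, "Yusuf and Theo are knights" needs to be True, which holds.

Knights: Theo, Dax, Yusuf, and Sam. Knaves: none.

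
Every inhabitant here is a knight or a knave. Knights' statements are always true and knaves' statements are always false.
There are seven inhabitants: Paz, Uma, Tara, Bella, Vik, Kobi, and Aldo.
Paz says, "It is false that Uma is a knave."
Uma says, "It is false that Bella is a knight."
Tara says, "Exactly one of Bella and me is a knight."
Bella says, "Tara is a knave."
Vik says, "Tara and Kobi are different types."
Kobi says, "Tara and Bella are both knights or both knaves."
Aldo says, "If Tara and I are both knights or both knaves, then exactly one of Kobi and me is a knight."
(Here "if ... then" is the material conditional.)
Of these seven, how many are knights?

5

The unique consistent assignment is Paz=knight, Uma=knight, Tara=knight, Bella=knave, Vik=knight, Kobi=knave, Aldo=knight.
That has 5 knights.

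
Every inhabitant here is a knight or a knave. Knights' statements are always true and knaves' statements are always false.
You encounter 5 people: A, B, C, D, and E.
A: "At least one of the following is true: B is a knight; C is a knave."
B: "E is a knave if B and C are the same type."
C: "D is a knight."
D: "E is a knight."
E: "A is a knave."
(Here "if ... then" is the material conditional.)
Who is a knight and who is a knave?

A is a knight; "at least one of the following is true: B is a knight; C is a knave" is True, as required.
B is a knight; "E is a knave if B and C are the same type" is True, as required.
C is a knave, so "D is a knight" must be False — and it is.
As a knave, D's statement "E is a knight" should be False; it is.
E (knave): "A is a knave" — False. ✓

A is a knight, B is a knight, C is a knave, D is a knave, and E is a knave.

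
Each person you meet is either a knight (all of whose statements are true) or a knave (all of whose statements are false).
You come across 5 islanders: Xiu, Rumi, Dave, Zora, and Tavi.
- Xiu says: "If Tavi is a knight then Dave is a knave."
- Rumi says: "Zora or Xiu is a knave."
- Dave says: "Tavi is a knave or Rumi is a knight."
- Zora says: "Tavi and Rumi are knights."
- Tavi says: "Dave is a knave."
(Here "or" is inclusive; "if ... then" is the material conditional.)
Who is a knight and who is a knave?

Suppose Xiu is a knave. Then Xiu's statement "if Tavi is a knight then Dave is a knave" would have to be false. Checking the 16 ways to assign the others, none is consistent with every speaker.
(For instance, with Rumi=knight, Dave=knight, Zora=knave, Tavi=knave, Xiu's claim "if Tavi is a knight then Dave is a knave" comes out true where it would need to be false.)
So Xiu must be a knight, making "if Tavi is a knight then Dave is a knave" true. Taking Xiu=knight, Rumi=knight, Dave=knight, Zora=knave, Tavi=knave, each remaining statement checks out:
  Rumi (knight): "Zora or Xiu is a knave" — true. ✓
  Dave (knight): "Tavi is a knave or Rumi is a knight" — true. ✓
  Zora (knave): "Tavi and Rumi are knights" — false. ✓
  Tavi (knave): "Dave is a knave" — false. ✓
This is the unique consistent assignment.

Xiu is a knight, Rumi is a knight, Dave is a knight, Zora is a knave, and Tavi is a knave.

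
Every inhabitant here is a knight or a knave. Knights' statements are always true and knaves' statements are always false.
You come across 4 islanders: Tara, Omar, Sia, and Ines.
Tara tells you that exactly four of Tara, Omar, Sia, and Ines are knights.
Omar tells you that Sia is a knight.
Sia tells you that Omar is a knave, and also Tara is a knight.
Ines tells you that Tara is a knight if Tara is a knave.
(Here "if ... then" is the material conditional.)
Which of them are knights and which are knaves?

Tara is a knave, Omar is a knave, Sia is a knave, and Ines is a knave.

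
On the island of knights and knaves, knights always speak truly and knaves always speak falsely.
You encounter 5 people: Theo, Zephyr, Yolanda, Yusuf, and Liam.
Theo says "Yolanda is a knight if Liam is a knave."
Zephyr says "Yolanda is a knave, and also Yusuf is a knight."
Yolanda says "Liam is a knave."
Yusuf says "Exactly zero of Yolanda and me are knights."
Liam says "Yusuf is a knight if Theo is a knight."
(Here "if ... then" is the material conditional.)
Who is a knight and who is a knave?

Theo is a knight, Zephyr is a knave, Yolanda is a knight, Yusuf is a knave, and Liam is a knave.

Suppose Theo is a knave. Then Theo's statement "Yolanda is a knight if Liam is a knave" would have to be false. Checking the 16 ways to assign the others, none is consistent with every speaker.
(For instance, with Zephyr=knave, Yolanda=knight, Yusuf=knave, Liam=knave, Theo's claim "Yolanda is a knight if Liam is a knave" comes out true where it would need to be false.)
So Theo must be a knight, making "Yolanda is a knight if Liam is a knave" true. Taking Theo=knight, Zephyr=knave, Yolanda=knight, Yusuf=knave, Liam=knave, each remaining statement checks out:
  Zephyr (knave): "Yolanda is a knave, and also Yusuf is a knight" — false. ✓
  Yolanda (knight): "Liam is a knave" — true. ✓
  Yusuf (knave): "exactly zero of Yolanda and me are knights" — false. ✓
  Liam (knave): "Yusuf is a knight if Theo is a knight" — false. ✓
This is the unique consistent assignment.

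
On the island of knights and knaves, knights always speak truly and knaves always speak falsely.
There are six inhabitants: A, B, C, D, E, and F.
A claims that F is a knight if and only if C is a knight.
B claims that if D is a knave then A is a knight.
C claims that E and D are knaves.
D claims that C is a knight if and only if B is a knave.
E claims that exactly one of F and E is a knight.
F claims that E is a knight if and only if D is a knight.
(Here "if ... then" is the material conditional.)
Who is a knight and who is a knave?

A is a knight; "F is a knight if and only if C is a knight" is true, as required.
B is a knight; "if D is a knave then A is a knight" is true, as required.
As a knave, C's statement "E and D are knaves" should be false; it is.
As a knight, D's statement "C is a knight if and only if B is a knave" should be true; it is.
E is a knave, so "exactly one of F and E is a knight" must be false — and it is.
F is a knave, and the claim "E is a knight if and only if D is a knight" is indeed false.

A is a knight, B is a knight, C is a knave, D is a knight, E is a knave, and F is a knave.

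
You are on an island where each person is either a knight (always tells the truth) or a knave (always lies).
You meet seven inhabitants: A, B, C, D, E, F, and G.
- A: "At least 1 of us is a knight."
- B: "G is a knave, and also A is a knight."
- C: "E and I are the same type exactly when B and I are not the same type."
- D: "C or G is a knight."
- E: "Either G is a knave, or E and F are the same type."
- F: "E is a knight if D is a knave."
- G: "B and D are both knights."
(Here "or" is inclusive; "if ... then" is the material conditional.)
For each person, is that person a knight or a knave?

A is a knight; "at least 1 of us is a knight" is true, as required.
As a knight, B's statement "G is a knave, and also A is a knight" should be true; it is.
C (knave): "E and I are the same type exactly when B and I are not the same type" — False. ✓
Since D is a knave, "C or G is a knight" needs to be False, which holds.
E is a knight, so "either G is a knave, or E and F are the same type" must be true — and it is.
F is a knight; "E is a knight if D is a knave" is true, as required.
G is a knave; "B and D are both knights" is False, as required.

A is a knight, B is a knight, C is a knave, D is a knave, E is a knight, F is a knight, and G is a knave.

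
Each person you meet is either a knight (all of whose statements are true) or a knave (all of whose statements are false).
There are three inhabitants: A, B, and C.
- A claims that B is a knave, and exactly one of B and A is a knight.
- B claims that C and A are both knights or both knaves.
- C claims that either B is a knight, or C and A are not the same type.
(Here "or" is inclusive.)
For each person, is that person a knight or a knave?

Knights: C. Knaves: A and B.

Suppose A is a knight. Then A's statement "B is a knave, and exactly one of B and A is a knight" would have to be true. Checking the 4 ways to assign the others, none is consistent with every speaker.
(For instance, with B=knave, C=knight, B's claim "C and A are both knights or both knaves" comes out true where it would need to be false.)
So A must be a knave, making "B is a knave, and exactly one of B and A is a knight" false. Taking A=knave, B=knave, C=knight, each remaining statement checks out:
  B (knave): "C and A are both knights or both knaves" — false. ✓
  C (knight): "either B is a knight, or C and A are not the same type" — true. ✓
This is the unique consistent assignment.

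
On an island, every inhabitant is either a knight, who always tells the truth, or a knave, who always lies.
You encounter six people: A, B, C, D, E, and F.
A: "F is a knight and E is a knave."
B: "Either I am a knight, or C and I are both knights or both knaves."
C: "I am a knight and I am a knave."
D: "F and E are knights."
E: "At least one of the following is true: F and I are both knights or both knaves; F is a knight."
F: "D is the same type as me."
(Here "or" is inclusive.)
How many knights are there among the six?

4

The unique consistent assignment is A=knave, B=knight, C=knave, D=knight, E=knight, F=knight.
That has 4 knights.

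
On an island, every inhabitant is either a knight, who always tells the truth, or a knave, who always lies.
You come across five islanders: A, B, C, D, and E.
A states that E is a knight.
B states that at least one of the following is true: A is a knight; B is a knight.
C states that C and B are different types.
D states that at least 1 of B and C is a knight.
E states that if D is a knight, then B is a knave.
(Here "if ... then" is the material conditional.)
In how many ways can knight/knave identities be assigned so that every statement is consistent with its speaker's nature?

0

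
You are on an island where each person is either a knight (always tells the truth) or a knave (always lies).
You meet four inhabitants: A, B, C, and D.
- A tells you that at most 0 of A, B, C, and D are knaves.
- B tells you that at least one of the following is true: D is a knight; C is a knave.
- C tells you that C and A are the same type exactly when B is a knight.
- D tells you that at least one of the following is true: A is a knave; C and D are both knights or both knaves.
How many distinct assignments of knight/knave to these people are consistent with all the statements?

1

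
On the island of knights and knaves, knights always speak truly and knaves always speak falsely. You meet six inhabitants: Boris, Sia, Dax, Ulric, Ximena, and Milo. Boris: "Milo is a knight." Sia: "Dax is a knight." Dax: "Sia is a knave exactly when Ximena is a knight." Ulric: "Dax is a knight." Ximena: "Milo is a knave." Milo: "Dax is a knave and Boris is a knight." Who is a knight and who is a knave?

Knights: Boris and Milo. Knaves: Sia, Dax, Ulric, and Ximena.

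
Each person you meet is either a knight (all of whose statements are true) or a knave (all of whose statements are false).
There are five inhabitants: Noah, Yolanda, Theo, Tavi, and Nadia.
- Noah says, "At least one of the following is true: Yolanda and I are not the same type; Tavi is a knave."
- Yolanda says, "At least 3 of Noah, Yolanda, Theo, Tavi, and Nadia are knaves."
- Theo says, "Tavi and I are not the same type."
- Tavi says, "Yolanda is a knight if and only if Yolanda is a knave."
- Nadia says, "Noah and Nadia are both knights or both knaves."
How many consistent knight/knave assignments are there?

2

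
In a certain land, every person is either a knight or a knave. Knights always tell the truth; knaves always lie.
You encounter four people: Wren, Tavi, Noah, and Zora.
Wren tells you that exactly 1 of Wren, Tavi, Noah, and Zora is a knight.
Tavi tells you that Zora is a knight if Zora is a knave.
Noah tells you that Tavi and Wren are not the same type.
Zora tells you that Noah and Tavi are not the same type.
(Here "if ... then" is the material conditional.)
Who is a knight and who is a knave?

Wren is a knave, Tavi is a knave, Noah is a knave, and Zora is a knave.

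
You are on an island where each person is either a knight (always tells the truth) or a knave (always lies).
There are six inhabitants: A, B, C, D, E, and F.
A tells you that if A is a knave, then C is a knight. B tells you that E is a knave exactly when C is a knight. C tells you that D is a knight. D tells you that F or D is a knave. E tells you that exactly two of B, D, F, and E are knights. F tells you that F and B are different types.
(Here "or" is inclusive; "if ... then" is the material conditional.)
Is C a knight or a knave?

C is a knight.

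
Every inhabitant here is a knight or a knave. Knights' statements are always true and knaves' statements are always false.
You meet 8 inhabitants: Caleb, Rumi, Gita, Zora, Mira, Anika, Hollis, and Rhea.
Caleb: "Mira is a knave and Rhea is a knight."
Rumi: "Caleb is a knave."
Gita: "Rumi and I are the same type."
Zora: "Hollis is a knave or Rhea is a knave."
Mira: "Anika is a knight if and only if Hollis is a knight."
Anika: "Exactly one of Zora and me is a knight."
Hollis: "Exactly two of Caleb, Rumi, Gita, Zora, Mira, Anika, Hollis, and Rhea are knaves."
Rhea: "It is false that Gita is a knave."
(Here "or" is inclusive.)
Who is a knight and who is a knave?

Caleb is a knave, Rumi is a knight, Gita is a knight, Zora is a knave, Mira is a knight, Anika is a knight, Hollis is a knight, and Rhea is a knight.

Since Caleb is a knave, "Mira is a knave and Rhea is a knight" needs to be False, which holds.
As a knight, Rumi's statement "Caleb is a knave" should be True; it is.
Gita is a knight; "Rumi and I are the same type" is True, as required.
Zora is a knave; "Hollis is a knave or Rhea is a knave" is False, as required.
Mira is a knight; "Anika is a knight if and only if Hollis is a knight" is True, as required.
Anika (knight): "exactly one of Zora and me is a knight" — True. ✓
Hollis is a knight; "exactly two of Caleb, Rumi, Gita, Zora, Mira, Anika, Hollis, and Rhea are knaves" is True, as required.
Rhea (knight): "it is false that Gita is a knave" — True. ✓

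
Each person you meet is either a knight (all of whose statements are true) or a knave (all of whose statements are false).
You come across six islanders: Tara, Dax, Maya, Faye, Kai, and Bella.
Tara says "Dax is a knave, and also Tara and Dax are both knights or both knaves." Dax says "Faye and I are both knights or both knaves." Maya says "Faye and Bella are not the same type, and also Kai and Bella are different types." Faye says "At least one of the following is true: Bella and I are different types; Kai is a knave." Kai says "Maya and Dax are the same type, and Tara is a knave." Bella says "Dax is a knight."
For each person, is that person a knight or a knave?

Tara is a knave, Dax is a knight, Maya is a knave, Faye is a knight, Kai is a knave, and Bella is a knight.

Tara (knave): "Dax is a knave, and also Tara and Dax are both knights or both knaves" — False. ✓
As a knight, Dax's statement "Faye and I are both knights or both knaves" should be true; it is.
Maya is a knave, and the claim "Faye and Bella are not the same type, and also Kai and Bella are different types" is indeed False.
Faye (knight): "at least one of the following is true: Bella and I are different types; Kai is a knave" — true. ✓
Since Kai is a knave, "Maya and Dax are the same type, and Tara is a knave" needs to be False, which holds.
Bella is a knight; "Dax is a knight" is true, as required.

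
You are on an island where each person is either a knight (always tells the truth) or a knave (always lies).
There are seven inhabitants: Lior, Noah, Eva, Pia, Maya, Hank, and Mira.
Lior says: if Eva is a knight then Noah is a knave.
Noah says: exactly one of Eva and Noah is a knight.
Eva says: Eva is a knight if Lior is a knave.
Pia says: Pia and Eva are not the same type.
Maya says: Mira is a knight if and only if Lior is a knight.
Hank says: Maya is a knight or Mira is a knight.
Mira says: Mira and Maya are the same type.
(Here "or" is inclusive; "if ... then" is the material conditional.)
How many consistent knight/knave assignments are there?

0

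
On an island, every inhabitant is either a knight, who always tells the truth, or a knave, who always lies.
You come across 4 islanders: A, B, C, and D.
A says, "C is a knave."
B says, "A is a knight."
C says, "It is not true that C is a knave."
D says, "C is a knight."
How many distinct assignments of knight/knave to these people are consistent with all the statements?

Consistent assignments:
  A=knight, B=knight, C=knave, D=knave
  A=knave, B=knave, C=knight, D=knight

2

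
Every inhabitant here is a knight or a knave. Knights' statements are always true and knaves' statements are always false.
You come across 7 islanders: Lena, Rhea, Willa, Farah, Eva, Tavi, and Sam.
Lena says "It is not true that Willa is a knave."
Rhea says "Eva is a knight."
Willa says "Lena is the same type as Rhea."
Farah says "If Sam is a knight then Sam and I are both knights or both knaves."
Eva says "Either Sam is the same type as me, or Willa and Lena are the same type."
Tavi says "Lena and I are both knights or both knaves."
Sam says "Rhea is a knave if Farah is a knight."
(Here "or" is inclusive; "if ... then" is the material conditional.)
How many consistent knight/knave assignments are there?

4

Consistent assignments:
  Lena=knight, Rhea=knight, Willa=knight, Farah=knight, Eva=knight, Tavi=knight, Sam=knave
  Lena=knight, Rhea=knight, Willa=knight, Farah=knight, Eva=knight, Tavi=knave, Sam=knave
  Lena=knight, Rhea=knight, Willa=knight, Farah=knave, Eva=knight, Tavi=knight, Sam=knight
  Lena=knight, Rhea=knight, Willa=knight, Farah=knave, Eva=knight, Tavi=knave, Sam=knight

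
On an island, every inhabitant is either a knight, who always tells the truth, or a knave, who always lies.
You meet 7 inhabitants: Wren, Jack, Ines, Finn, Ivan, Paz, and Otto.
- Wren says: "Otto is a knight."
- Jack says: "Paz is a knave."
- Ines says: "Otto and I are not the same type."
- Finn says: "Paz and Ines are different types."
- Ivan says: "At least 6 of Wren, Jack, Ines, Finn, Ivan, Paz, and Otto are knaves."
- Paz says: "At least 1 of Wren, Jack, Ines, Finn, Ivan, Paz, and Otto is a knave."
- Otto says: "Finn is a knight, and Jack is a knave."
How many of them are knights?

2

The unique consistent assignment is Wren=knave, Jack=knave, Ines=knight, Finn=knave, Ivan=knave, Paz=knight, Otto=knave.
That has 2 knights.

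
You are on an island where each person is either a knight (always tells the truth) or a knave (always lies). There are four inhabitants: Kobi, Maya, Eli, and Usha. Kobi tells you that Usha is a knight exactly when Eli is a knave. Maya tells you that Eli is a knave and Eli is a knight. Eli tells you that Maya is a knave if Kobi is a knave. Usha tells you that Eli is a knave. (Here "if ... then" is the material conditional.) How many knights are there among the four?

2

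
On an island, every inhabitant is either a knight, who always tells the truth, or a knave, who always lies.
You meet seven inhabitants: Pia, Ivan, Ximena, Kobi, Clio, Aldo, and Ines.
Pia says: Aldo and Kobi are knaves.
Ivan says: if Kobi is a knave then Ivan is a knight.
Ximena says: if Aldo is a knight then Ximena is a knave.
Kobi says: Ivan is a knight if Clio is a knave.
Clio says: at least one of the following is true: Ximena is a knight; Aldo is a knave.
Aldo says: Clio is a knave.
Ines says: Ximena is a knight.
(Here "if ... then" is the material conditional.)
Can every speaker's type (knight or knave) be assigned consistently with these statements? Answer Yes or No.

Yes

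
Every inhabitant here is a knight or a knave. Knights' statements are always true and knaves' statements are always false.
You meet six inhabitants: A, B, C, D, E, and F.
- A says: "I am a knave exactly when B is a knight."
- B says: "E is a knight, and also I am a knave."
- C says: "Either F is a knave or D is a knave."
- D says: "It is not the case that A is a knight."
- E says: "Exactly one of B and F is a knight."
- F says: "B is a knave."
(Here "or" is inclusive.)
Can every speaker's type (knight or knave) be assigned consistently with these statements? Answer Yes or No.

No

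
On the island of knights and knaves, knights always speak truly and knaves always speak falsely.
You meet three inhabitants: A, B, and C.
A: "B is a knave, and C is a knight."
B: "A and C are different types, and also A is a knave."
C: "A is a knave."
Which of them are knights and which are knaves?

A is a knave, B is a knight, and C is a knight.

A is a knave; "B is a knave, and C is a knight" is False, as required.
As a knight, B's statement "A and C are different types, and also A is a knave" should be True; it is.
C is a knight, and the claim "A is a knave" is indeed True.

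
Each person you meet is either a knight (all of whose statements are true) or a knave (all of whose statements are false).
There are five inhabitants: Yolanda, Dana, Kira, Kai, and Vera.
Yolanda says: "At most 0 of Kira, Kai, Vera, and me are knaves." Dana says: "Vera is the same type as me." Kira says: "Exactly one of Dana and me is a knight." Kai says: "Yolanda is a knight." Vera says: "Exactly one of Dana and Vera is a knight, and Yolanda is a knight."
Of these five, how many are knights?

4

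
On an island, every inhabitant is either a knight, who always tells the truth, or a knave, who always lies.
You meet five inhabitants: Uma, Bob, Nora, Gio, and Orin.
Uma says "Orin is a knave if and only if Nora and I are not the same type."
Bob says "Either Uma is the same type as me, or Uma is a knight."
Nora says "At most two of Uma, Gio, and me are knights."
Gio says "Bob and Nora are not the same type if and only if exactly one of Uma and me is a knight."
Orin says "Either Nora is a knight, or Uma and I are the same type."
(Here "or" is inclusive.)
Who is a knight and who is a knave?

Uma is a knight, Bob is a knight, Nora is a knight, Gio is a knave, and Orin is a knight.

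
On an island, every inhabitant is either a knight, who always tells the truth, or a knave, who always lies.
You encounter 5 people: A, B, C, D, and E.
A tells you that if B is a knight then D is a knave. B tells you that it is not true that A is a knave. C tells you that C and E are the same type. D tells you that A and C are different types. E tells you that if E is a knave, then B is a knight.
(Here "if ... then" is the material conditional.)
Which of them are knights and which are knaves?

As a knight, A's statement "if B is a knight then D is a knave" should be true; it is.
B is a knight; "it is not true that A is a knave" is true, as required.
Since C is a knight, "C and E are the same type" needs to be true, which holds.
D is a knave, so "A and C are different types" must be false — and it is.
E is a knight, so "if E is a knave, then B is a knight" must be true — and it is.

A is a knight, B is a knight, C is a knight, D is a knave, and E is a knight.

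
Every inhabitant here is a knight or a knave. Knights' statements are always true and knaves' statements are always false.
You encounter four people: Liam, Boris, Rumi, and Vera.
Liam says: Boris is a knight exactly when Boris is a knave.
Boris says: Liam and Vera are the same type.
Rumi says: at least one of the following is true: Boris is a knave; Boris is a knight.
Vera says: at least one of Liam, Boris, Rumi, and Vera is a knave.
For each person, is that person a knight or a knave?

Liam is a knave, so "Boris is a knight exactly when Boris is a knave" must be False — and it is.
Boris is a knave, so "Liam and Vera are the same type" must be False — and it is.
As a knight, Rumi's statement "at least one of the following is true: Boris is a knave; Boris is a knight" should be True; it is.
Vera is a knight, so "at least one of Liam, Boris, Rumi, and Vera is a knave" must be True — and it is.

Liam is a knave, Boris is a knave, Rumi is a knight, and Vera is a knight.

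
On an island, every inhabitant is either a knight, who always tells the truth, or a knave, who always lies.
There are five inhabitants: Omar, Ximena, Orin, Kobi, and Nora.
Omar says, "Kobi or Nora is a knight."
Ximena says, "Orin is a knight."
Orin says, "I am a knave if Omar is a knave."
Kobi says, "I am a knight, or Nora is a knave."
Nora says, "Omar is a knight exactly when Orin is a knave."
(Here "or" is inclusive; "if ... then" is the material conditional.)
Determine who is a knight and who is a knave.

Omar is a knight, Ximena is a knight, Orin is a knight, Kobi is a knight, and Nora is a knave.

Omar (knight): "Kobi or Nora is a knight" — true. ✓
Ximena is a knight, and the claim "Orin is a knight" is indeed true.
Orin is a knight; "I am a knave if Omar is a knave" is true, as required.
Kobi is a knight, so "I am a knight, or Nora is a knave" must be true — and it is.
Nora is a knave; "Omar is a knight exactly when Orin is a knave" is false, as required.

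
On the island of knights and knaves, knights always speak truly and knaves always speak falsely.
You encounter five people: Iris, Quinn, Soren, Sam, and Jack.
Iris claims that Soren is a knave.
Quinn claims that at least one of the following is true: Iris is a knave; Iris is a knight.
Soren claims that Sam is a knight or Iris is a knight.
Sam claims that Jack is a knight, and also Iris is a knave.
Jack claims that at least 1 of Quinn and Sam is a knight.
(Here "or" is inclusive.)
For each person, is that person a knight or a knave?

Knights: Quinn, Soren, Sam, and Jack. Knaves: Iris.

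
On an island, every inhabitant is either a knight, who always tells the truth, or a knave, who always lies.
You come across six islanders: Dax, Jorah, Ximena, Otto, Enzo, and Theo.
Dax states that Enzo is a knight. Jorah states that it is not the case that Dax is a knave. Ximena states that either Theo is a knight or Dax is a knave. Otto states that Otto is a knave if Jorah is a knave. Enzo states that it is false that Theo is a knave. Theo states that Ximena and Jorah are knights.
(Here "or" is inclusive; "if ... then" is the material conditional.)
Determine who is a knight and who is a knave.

Since Dax is a knight, "Enzo is a knight" needs to be True, which holds.
Jorah is a knight; "it is not the case that Dax is a knave" is True, as required.
As a knight, Ximena's statement "either Theo is a knight or Dax is a knave" should be True; it is.
Since Otto is a knight, "Otto is a knave if Jorah is a knave" needs to be True, which holds.
Enzo is a knight, and the claim "it is false that Theo is a knave" is indeed True.
As a knight, Theo's statement "Ximena and Jorah are knights" should be True; it is.

Knights: Dax, Jorah, Ximena, Otto, Enzo, and Theo. Knaves: none.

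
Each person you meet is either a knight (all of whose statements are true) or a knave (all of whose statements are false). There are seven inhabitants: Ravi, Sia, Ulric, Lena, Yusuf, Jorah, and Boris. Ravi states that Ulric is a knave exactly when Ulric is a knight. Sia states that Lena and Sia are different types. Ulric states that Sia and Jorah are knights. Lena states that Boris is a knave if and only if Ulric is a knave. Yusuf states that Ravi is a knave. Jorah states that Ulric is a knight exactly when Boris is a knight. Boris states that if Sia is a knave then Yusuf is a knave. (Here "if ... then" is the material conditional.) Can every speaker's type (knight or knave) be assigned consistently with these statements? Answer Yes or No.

One consistent assignment: Ravi=knave, Sia=knight, Ulric=knave, Lena=knave, Yusuf=knight, Jorah=knave, Boris=knight.

Yes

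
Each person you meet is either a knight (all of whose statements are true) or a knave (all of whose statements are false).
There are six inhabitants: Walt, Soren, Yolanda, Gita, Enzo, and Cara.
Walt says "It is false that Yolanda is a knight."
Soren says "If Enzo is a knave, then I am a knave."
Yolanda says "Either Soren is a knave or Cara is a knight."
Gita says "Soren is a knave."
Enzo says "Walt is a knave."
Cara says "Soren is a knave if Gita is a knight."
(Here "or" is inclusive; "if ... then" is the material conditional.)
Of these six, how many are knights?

4

The unique consistent assignment is Walt=knave, Soren=knight, Yolanda=knight, Gita=knave, Enzo=knight, Cara=knight.
That has 4 knights.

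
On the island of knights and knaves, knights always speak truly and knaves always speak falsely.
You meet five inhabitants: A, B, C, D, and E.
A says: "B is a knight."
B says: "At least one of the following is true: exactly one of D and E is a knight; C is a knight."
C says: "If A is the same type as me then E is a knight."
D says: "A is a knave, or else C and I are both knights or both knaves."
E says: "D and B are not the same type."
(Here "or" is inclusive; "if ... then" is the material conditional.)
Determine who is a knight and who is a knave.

A (knight): "B is a knight" — True. ✓
Since B is a knight, "at least one of the following is true: exactly one of D and E is a knight; C is a knight" needs to be True, which holds.
As a knight, C's statement "if A is the same type as me then E is a knight" should be True; it is.
D is a knave, and the claim "A is a knave, or else C and I are both knights or both knaves" is indeed false.
E is a knight, so "D and B are not the same type" must be True — and it is.

Knights: A, B, C, and E. Knaves: D.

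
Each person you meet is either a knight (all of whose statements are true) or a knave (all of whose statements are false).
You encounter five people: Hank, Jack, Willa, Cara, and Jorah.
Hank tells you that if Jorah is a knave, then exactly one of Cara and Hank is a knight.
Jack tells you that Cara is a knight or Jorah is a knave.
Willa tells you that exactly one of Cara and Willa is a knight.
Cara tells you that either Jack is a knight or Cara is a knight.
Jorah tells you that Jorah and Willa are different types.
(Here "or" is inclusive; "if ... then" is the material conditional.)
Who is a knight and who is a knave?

Hank is a knight, Jack is a knave, Willa is a knave, Cara is a knave, and Jorah is a knight.

Hank is a knight; "if Jorah is a knave, then exactly one of Cara and Hank is a knight" is true, as required.
Jack is a knave, so "Cara is a knight or Jorah is a knave" must be false — and it is.
Willa (knave): "exactly one of Cara and Willa is a knight" — false. ✓
Cara is a knave, and the claim "either Jack is a knight or Cara is a knight" is indeed false.
Jorah is a knight, so "Jorah and Willa are different types" must be true — and it is.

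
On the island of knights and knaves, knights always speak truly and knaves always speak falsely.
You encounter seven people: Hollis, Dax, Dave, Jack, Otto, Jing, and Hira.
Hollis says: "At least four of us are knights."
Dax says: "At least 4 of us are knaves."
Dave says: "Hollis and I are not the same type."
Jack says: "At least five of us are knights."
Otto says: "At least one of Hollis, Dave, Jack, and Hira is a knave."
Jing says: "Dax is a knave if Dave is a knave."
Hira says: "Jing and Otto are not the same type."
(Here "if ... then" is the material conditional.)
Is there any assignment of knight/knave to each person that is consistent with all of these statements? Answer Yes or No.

One consistent assignment: Hollis=knave, Dax=knight, Dave=knave, Jack=knave, Otto=knight, Jing=knave, Hira=knight.

Yes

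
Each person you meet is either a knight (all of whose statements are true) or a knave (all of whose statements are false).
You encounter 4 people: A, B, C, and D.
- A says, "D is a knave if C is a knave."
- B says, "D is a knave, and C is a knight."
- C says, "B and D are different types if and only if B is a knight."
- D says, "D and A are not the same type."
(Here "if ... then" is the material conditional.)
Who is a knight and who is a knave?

As a knave, A's statement "D is a knave if C is a knave" should be false; it is.
B is a knave, and the claim "D is a knave, and C is a knight" is indeed false.
Since C is a knave, "B and D are different types if and only if B is a knight" needs to be false, which holds.
D is a knight; "D and A are not the same type" is True, as required.

Knights: D. Knaves: A, B, and C.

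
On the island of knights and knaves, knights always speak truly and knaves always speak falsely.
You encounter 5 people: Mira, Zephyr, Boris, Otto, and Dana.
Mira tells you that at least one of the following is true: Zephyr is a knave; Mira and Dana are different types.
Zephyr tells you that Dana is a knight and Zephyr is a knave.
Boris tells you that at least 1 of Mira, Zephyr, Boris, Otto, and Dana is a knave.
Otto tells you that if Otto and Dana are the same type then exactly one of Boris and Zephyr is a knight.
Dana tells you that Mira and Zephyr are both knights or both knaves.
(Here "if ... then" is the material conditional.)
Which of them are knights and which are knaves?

Knights: Mira, Boris, and Otto. Knaves: Zephyr and Dana.

Mira is a knight; "at least one of the following is true: Zephyr is a knave; Mira and Dana are different types" is True, as required.
Zephyr (knave): "Dana is a knight and Zephyr is a knave" — False. ✓
Boris is a knight, and the claim "at least 1 of Mira, Zephyr, Boris, Otto, and Dana is a knave" is indeed True.
Otto is a knight, and the claim "if Otto and Dana are the same type then exactly one of Boris and Zephyr is a knight" is indeed True.
Dana is a knave, and the claim "Mira and Zephyr are both knights or both knaves" is indeed False.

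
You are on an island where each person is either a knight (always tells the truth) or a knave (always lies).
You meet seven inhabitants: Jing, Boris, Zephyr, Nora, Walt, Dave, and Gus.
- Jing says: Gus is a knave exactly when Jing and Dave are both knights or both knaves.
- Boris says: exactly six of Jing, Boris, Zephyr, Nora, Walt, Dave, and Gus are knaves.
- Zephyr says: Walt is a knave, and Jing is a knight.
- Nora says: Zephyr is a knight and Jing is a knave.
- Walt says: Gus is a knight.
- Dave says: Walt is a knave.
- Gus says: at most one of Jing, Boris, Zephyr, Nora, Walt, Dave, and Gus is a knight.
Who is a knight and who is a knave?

Jing is a knight; "Gus is a knave exactly when Jing and Dave are both knights or both knaves" is true, as required.
Boris is a knave, and the claim "exactly six of Jing, Boris, Zephyr, Nora, Walt, Dave, and Gus are knaves" is indeed False.
Zephyr is a knight; "Walt is a knave, and Jing is a knight" is true, as required.
Nora is a knave, and the claim "Zephyr is a knight and Jing is a knave" is indeed False.
Since Walt is a knave, "Gus is a knight" needs to be False, which holds.
Dave is a knight, so "Walt is a knave" must be true — and it is.
Gus (knave): "at most one of Jing, Boris, Zephyr, Nora, Walt, Dave, and Gus is a knight" — False. ✓

Jing is a knight, Boris is a knave, Zephyr is a knight, Nora is a knave, Walt is a knave, Dave is a knight, and Gus is a knave.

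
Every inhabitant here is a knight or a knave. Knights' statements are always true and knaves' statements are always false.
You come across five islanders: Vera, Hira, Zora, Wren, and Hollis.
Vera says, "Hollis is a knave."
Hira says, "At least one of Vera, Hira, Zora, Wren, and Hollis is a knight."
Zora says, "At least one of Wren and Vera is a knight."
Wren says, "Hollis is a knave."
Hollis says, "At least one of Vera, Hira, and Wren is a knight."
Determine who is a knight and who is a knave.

Vera (knave): "Hollis is a knave" — False. ✓
Since Hira is a knight, "at least one of Vera, Hira, Zora, Wren, and Hollis is a knight" needs to be True, which holds.
Zora (knave): "at least one of Wren and Vera is a knight" — False. ✓
Wren (knave): "Hollis is a knave" — False. ✓
Hollis (knight): "at least one of Vera, Hira, and Wren is a knight" — True. ✓

Vera is a knave, Hira is a knight, Zora is a knave, Wren is a knave, and Hollis is a knight.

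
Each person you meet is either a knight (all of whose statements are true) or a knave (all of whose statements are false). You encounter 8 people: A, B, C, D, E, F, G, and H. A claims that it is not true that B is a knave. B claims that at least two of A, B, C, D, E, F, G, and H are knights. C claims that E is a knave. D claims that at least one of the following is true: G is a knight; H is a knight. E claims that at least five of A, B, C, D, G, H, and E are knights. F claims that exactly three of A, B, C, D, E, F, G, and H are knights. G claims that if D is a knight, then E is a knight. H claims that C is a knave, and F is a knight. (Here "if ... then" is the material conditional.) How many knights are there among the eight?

5

The unique consistent assignment is A=knight, B=knight, C=knave, D=knight, E=knight, F=knave, G=knight, H=knave.
That has 5 knights.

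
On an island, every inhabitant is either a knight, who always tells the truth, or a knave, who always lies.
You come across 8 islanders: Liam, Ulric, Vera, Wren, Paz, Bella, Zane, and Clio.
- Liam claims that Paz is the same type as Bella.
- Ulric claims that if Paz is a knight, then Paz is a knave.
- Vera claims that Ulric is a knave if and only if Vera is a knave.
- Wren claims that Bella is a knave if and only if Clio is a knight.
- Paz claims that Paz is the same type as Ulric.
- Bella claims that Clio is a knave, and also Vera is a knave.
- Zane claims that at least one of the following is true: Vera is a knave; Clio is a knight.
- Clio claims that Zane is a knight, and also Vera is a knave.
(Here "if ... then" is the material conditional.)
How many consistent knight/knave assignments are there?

Consistent assignments:
  Liam=knight, Ulric=knight, Vera=knight, Wren=knave, Paz=knave, Bella=knave, Zane=knave, Clio=knave
  Liam=knight, Ulric=knight, Vera=knave, Wren=knight, Paz=knave, Bella=knave, Zane=knight, Clio=knight

2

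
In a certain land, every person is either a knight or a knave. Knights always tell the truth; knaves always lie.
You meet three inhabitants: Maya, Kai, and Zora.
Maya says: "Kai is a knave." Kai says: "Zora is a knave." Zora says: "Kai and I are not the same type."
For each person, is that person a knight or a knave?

Maya is a knight, Kai is a knave, and Zora is a knight.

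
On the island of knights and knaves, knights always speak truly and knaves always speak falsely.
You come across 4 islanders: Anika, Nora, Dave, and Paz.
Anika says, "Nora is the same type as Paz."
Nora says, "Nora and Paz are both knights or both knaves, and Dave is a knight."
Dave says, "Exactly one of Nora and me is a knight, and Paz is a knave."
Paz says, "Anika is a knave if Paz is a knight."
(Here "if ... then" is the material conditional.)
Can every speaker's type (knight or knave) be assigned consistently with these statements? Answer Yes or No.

One consistent assignment: Anika=knave, Nora=knave, Dave=knave, Paz=knight.

Yes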